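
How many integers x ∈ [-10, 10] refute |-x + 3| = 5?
Counterexamples in [-10, 10]: {-10, -9, -8, -7, -6, -5, -4, -3, -1, 0, 1, 2, 3, 4, 5, 6, 7, 9, 10}.

Counting them gives 19 values.

Answer: 19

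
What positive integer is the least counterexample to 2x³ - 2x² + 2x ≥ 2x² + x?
Testing positive integers:
x = 1: LHS = 2·1³ - 2·1² + 2·1 = 2, RHS = 2·1² + 1 = 3; 2 ≥ 3 — FAILS  ← smallest positive counterexample

Answer: x = 1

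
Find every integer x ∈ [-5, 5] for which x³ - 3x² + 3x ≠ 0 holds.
Holds for: {-5, -4, -3, -2, -1, 1, 2, 3, 4, 5}
Fails for: {0}

Answer: {-5, -4, -3, -2, -1, 1, 2, 3, 4, 5}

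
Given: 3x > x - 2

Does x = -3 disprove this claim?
Substitute x = -3 into the relation:
x = -3: LHS = 3·(-3) = -9, RHS = (-3) - 2 = -5; -9 > -5 — FAILS

Since the claim fails at x = -3, this value is a counterexample.

Answer: Yes, x = -3 is a counterexample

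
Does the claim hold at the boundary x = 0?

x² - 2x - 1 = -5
x = 0: LHS = 0² - 2·0 - 1 = -1; -1 = -5 — FAILS

The relation fails at x = 0, so x = 0 is a counterexample.

Answer: No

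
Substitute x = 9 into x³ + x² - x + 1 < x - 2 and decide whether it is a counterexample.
Substitute x = 9 into the relation:
x = 9: LHS = 9³ + 9² - 9 + 1 = 802, RHS = 9 - 2 = 7; 802 < 7 — FAILS

Since the claim fails at x = 9, this value is a counterexample.

Answer: Yes, x = 9 is a counterexample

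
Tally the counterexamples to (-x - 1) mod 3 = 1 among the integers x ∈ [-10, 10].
Counterexamples in [-10, 10]: {-10, -9, -7, -6, -4, -3, -1, 0, 2, 3, 5, 6, 8, 9}.

Counting them gives 14 values.

Answer: 14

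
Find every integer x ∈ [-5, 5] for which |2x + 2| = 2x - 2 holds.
Over all integers in [-5, 5], LHS − RHS is always positive; it is smallest at x = 0, where it equals 4:
x = 0: LHS = |2·0 + 2| = |2| = 2, RHS = 2·0 - 2 = -2; 2 = -2 — FAILS
At the ends of the range:
x = -5: LHS = |2·(-5) + 2| = |-8| = 8, RHS = 2·(-5) - 2 = -12; 8 = -12 — FAILS
x = 5: LHS = |2·5 + 2| = |12| = 12, RHS = 2·5 - 2 = 8; 12 = 8 — FAILS
Hence LHS − RHS is never 0, i.e. the two sides are never equal, so the claimed relation (=) fails for every integer in [-5, 5].

Answer: None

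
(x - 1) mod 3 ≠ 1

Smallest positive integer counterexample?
Testing positive integers:
x = 1: LHS = (1 - 1) mod 3 = 0 mod 3 = 0; 0 ≠ 1 — holds
x = 2: LHS = (2 - 1) mod 3 = 1 mod 3 = 1; 1 ≠ 1 — FAILS  ← smallest positive counterexample

Answer: x = 2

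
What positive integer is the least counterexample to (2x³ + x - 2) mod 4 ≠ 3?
Testing positive integers:
x = 1: LHS = (2·1³ + 1 - 2) mod 4 = 1 mod 4 = 1; 1 ≠ 3 — holds
x = 2: LHS = (2·2³ + 2 - 2) mod 4 = 16 mod 4 = 0; 0 ≠ 3 — holds
x = 3: LHS = (2·3³ + 3 - 2) mod 4 = 55 mod 4 = 3; 3 ≠ 3 — FAILS  ← smallest positive counterexample

Answer: x = 3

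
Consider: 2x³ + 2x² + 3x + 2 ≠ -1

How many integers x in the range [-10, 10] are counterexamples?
Counterexamples in [-10, 10]: {-1}.

Counting them gives 1 values.

Answer: 1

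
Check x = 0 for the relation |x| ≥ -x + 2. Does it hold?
x = 0: LHS = |0| = 0, RHS = -0 + 2 = 2; 0 ≥ 2 — FAILS

The relation fails at x = 0, so x = 0 is a counterexample.

Answer: No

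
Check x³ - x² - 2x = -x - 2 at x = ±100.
x = 100: LHS = 100³ - 100² - 2·100 = 989800, RHS = -100 - 2 = -102; 989800 = -102 — FAILS
x = -100: LHS = (-100)³ - (-100)² - 2·(-100) = -1009800, RHS = -(-100) - 2 = 98; -1009800 = 98 — FAILS

Answer: No, fails for both x = 100 and x = -100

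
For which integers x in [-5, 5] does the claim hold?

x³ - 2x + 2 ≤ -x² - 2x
Holds for: {-5, -4, -3, -2}
Fails for: {-1, 0, 1, 2, 3, 4, 5}

Answer: {-5, -4, -3, -2}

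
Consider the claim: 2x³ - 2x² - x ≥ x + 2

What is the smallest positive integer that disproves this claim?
Testing positive integers:
x = 1: LHS = 2·1³ - 2·1² - 1 = -1, RHS = 1 + 2 = 3; -1 ≥ 3 — FAILS  ← smallest positive counterexample

Answer: x = 1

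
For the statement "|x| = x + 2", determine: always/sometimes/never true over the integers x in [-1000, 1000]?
Holds at x = -1: LHS = |-1| = 1, RHS = (-1) + 2 = 1; 1 = 1 — holds
Fails at x = 0: LHS = |0| = 0, RHS = 0 + 2 = 2; 0 = 2 — FAILS
It is satisfied by some integers in the range but not all.

Answer: Sometimes true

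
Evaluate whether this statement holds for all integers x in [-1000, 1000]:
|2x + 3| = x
The claim fails at x = 0:
x = 0: LHS = |2·0 + 3| = |3| = 3; 3 = 0 — FAILS

Because a single integer refutes it, the statement is false.

Answer: False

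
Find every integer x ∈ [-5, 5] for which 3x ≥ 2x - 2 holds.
Holds for: {-2, -1, 0, 1, 2, 3, 4, 5}
Fails for: {-5, -4, -3}

Answer: {-2, -1, 0, 1, 2, 3, 4, 5}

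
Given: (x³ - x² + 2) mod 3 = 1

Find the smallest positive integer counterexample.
Testing positive integers:
x = 1: LHS = (1³ - 1² + 2) mod 3 = 2 mod 3 = 2; 2 = 1 — FAILS  ← smallest positive counterexample

Answer: x = 1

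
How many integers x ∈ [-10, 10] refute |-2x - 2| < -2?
Counterexamples in [-10, 10]: {-10, -9, -8, -7, -6, -5, -4, -3, -2, -1, 0, 1, 2, 3, 4, 5, 6, 7, 8, 9, 10}.

Counting them gives 21 values.

Answer: 21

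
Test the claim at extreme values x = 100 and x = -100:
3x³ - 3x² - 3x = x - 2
x = 100: LHS = 3·100³ - 3·100² - 3·100 = 2969700, RHS = 100 - 2 = 98; 2969700 = 98 — FAILS
x = -100: LHS = 3·(-100)³ - 3·(-100)² - 3·(-100) = -3029700, RHS = (-100) - 2 = -102; -3029700 = -102 — FAILS

Answer: No, fails for both x = 100 and x = -100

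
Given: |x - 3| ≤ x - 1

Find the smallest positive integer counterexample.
Testing positive integers:
x = 1: LHS = |1 - 3| = |-2| = 2, RHS = 1 - 1 = 0; 2 ≤ 0 — FAILS  ← smallest positive counterexample

Answer: x = 1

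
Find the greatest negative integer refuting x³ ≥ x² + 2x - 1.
Testing negative integers from -1 downward:
x = -1: LHS = (-1)³ = -1, RHS = (-1)² + 2·(-1) - 1 = -2; -1 ≥ -2 — holds
x = -2: LHS = (-2)³ = -8, RHS = (-2)² + 2·(-2) - 1 = -1; -8 ≥ -1 — FAILS  ← closest negative counterexample to 0

Answer: x = -2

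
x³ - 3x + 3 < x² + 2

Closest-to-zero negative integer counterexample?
Testing negative integers from -1 downward:
x = -1: LHS = (-1)³ - 3·(-1) + 3 = 5, RHS = (-1)² + 2 = 3; 5 < 3 — FAILS  ← closest negative counterexample to 0

Answer: x = -1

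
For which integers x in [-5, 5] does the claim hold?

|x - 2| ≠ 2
Holds for: {-5, -4, -3, -2, -1, 1, 2, 3, 5}
Fails for: {0, 4}

Answer: {-5, -4, -3, -2, -1, 1, 2, 3, 5}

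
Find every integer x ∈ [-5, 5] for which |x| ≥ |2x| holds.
Holds for: {0}
Fails for: {-5, -4, -3, -2, -1, 1, 2, 3, 4, 5}

Answer: {0}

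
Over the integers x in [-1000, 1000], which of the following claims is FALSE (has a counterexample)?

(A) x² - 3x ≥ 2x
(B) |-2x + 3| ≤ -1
(A) x = 1: LHS = 1² - 3·1 = -2, RHS = 2·1 = 2; -2 ≥ 2 — FAILS
(B) x = 0: LHS = |-2·0 + 3| = |3| = 3; 3 ≤ -1 — FAILS

Answer: Both A and B are false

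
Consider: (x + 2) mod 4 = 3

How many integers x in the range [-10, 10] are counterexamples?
Counterexamples in [-10, 10]: {-10, -9, -8, -6, -5, -4, -2, -1, 0, 2, 3, 4, 6, 7, 8, 10}.

Counting them gives 16 values.

Answer: 16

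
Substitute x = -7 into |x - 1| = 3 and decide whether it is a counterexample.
Substitute x = -7 into the relation:
x = -7: LHS = |(-7) - 1| = |-8| = 8; 8 = 3 — FAILS

Since the claim fails at x = -7, this value is a counterexample.

Answer: Yes, x = -7 is a counterexample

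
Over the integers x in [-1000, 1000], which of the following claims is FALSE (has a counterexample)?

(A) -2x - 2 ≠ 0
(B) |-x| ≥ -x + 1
(A) x = -1: LHS = -2·(-1) - 2 = 0; 0 ≠ 0 — FAILS
(B) x = 0: LHS = |-0| = |0| = 0, RHS = -0 + 1 = 1; 0 ≥ 1 — FAILS

Answer: Both A and B are false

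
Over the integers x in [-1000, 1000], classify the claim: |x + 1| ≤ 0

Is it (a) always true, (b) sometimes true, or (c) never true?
Holds at x = -1: LHS = |(-1) + 1| = |0| = 0; 0 ≤ 0 — holds
Fails at x = 0: LHS = |0 + 1| = |1| = 1; 1 ≤ 0 — FAILS
It is satisfied by some integers in the range but not all.

Answer: Sometimes true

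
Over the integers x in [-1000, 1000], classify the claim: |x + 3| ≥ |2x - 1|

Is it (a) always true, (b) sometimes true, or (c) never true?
Holds at x = 0: LHS = |0 + 3| = |3| = 3, RHS = |2·0 - 1| = |-1| = 1; 3 ≥ 1 — holds
Fails at x = -1: LHS = |(-1) + 3| = |2| = 2, RHS = |2·(-1) - 1| = |-3| = 3; 2 ≥ 3 — FAILS
It is satisfied by some integers in the range but not all.

Answer: Sometimes true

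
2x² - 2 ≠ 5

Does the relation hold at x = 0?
x = 0: LHS = 2·0² - 2 = -2; -2 ≠ 5 — holds

The relation is satisfied at x = 0.

Answer: Yes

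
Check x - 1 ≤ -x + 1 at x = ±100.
x = 100: LHS = 100 - 1 = 99, RHS = -100 + 1 = -99; 99 ≤ -99 — FAILS
x = -100: LHS = (-100) - 1 = -101, RHS = -(-100) + 1 = 101; -101 ≤ 101 — holds

Answer: Partially: fails for x = 100, holds for x = -100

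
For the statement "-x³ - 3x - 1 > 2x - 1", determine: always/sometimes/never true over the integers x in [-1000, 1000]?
Holds at x = -1: LHS = -(-1)³ - 3·(-1) - 1 = 3, RHS = 2·(-1) - 1 = -3; 3 > -3 — holds
Fails at x = 0: LHS = -0³ - 3·0 - 1 = -1, RHS = 2·0 - 1 = -1; -1 > -1 — FAILS
It is satisfied by some integers in the range but not all.

Answer: Sometimes true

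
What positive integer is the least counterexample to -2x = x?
Testing positive integers:
x = 1: LHS = -2·1 = -2; -2 = 1 — FAILS  ← smallest positive counterexample

Answer: x = 1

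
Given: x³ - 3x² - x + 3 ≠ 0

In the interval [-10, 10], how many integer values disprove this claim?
Counterexamples in [-10, 10]: {-1, 1, 3}.

Counting them gives 3 values.

Answer: 3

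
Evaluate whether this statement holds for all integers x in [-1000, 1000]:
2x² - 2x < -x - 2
The claim fails at x = 0:
x = 0: LHS = 2·0² - 2·0 = 0, RHS = -0 - 2 = -2; 0 < -2 — FAILS

Because a single integer refutes it, the statement is false.

Answer: False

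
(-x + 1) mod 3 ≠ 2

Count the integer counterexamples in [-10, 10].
Counterexamples in [-10, 10]: {-10, -7, -4, -1, 2, 5, 8}.

Counting them gives 7 values.

Answer: 7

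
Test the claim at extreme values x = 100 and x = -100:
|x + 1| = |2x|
x = 100: LHS = |100 + 1| = |101| = 101, RHS = |2·100| = |200| = 200; 101 = 200 — FAILS
x = -100: LHS = |(-100) + 1| = |-99| = 99, RHS = |2·(-100)| = |-200| = 200; 99 = 200 — FAILS

Answer: No, fails for both x = 100 and x = -100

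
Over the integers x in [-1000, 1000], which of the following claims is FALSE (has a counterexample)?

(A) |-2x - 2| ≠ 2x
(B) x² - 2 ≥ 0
(A) Over all integers in [-1000, 1000], LHS − RHS is always positive; it is smallest at x = 0, where it equals 2:
x = 0: LHS = |-2·0 - 2| = |-2| = 2, RHS = 2·0 = 0; 2 ≠ 0 — holds
At the ends of the range:
x = -1000: LHS = |-2·(-1000) - 2| = |1998| = 1998, RHS = 2·(-1000) = -2000; 1998 ≠ -2000 — holds
x = 1000: LHS = |-2·1000 - 2| = |-2002| = 2002, RHS = 2·1000 = 2000; 2002 ≠ 2000 — holds
Hence LHS − RHS is never 0, i.e. the two sides are never equal, so the relation holds for every integer in [-1000, 1000].

(B) x = 0: LHS = 0² - 2 = -2; -2 ≥ 0 — FAILS

Only (B) has a counterexample.

Answer: B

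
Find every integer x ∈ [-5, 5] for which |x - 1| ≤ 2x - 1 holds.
Holds for: {1, 2, 3, 4, 5}
Fails for: {-5, -4, -3, -2, -1, 0}

Answer: {1, 2, 3, 4, 5}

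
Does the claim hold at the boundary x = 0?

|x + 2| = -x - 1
x = 0: LHS = |0 + 2| = |2| = 2, RHS = -0 - 1 = -1; 2 = -1 — FAILS

The relation fails at x = 0, so x = 0 is a counterexample.

Answer: No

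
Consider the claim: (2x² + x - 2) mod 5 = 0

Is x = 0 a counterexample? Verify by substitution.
Substitute x = 0 into the relation:
x = 0: LHS = (2·0² + 0 - 2) mod 5 = (-2) mod 5 = 3; 3 = 0 — FAILS

Since the claim fails at x = 0, this value is a counterexample.

Answer: Yes, x = 0 is a counterexample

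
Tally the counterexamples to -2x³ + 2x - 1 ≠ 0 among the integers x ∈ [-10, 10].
Track d = LHS − RHS over the integers in [-10, 10]. Equality would need d = 0, but d changes sign only between consecutive integers, jumping over 0:
x = -2: LHS = -2·(-2)³ + 2·(-2) - 1 = 11; 11 ≠ 0 — holds  (d = 11)
x = -1: LHS = -2·(-1)³ + 2·(-1) - 1 = -1; -1 ≠ 0 — holds  (d = -1)
Away from these crossings d keeps a constant sign, and checking every integer in [-10, 10] confirms d ≠ 0 throughout. Hence the two sides are never equal, so the relation holds for every integer in [-10, 10].

No counterexample appears in that range.

Answer: 0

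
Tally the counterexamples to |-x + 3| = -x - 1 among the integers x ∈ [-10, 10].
Counterexamples in [-10, 10]: {-10, -9, -8, -7, -6, -5, -4, -3, -2, -1, 0, 1, 2, 3, 4, 5, 6, 7, 8, 9, 10}.

Counting them gives 21 values.

Answer: 21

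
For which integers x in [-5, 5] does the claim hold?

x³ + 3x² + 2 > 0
Holds for: {-3, -2, -1, 0, 1, 2, 3, 4, 5}
Fails for: {-5, -4}

Answer: {-3, -2, -1, 0, 1, 2, 3, 4, 5}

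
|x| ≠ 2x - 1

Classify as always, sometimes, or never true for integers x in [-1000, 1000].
Holds at x = 0: LHS = |0| = 0, RHS = 2·0 - 1 = -1; 0 ≠ -1 — holds
Fails at x = 1: LHS = |1| = 1, RHS = 2·1 - 1 = 1; 1 ≠ 1 — FAILS
It is satisfied by some integers in the range but not all.

Answer: Sometimes true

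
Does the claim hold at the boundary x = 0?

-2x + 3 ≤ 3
x = 0: LHS = -2·0 + 3 = 3; 3 ≤ 3 — holds

The relation is satisfied at x = 0.

Answer: Yes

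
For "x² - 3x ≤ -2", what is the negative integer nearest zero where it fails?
Testing negative integers from -1 downward:
x = -1: LHS = (-1)² - 3·(-1) = 4; 4 ≤ -2 — FAILS  ← closest negative counterexample to 0

Answer: x = -1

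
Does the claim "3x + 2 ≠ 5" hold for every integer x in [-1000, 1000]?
The claim fails at x = 1:
x = 1: LHS = 3·1 + 2 = 5; 5 ≠ 5 — FAILS

Because a single integer refutes it, the statement is false.

Answer: False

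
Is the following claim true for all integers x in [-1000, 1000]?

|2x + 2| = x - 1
The claim fails at x = 0:
x = 0: LHS = |2·0 + 2| = |2| = 2, RHS = 0 - 1 = -1; 2 = -1 — FAILS

Because a single integer refutes it, the statement is false.

Answer: False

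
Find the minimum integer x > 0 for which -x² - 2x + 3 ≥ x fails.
Testing positive integers:
x = 1: LHS = -1² - 2·1 + 3 = 0; 0 ≥ 1 — FAILS  ← smallest positive counterexample

Answer: x = 1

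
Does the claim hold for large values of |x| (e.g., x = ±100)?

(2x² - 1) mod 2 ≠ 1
x = 100: LHS = (2·100² - 1) mod 2 = 19999 mod 2 = 1; 1 ≠ 1 — FAILS
x = -100: LHS = (2·(-100)² - 1) mod 2 = 19999 mod 2 = 1; 1 ≠ 1 — FAILS

Answer: No, fails for both x = 100 and x = -100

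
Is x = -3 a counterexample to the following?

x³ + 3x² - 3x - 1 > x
Substitute x = -3 into the relation:
x = -3: LHS = (-3)³ + 3·(-3)² - 3·(-3) - 1 = 8; 8 > -3 — holds

The claim holds here, so x = -3 is not a counterexample. (A counterexample exists elsewhere, e.g. x = 0.)

Answer: No, x = -3 is not a counterexample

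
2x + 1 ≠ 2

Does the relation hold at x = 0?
x = 0: LHS = 2·0 + 1 = 1; 1 ≠ 2 — holds

The relation is satisfied at x = 0.

Answer: Yes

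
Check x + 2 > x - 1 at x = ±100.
x = 100: LHS = 100 + 2 = 102, RHS = 100 - 1 = 99; 102 > 99 — holds
x = -100: LHS = (-100) + 2 = -98, RHS = (-100) - 1 = -101; -98 > -101 — holds

Answer: Yes, holds for both x = 100 and x = -100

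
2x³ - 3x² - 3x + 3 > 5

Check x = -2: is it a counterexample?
Substitute x = -2 into the relation:
x = -2: LHS = 2·(-2)³ - 3·(-2)² - 3·(-2) + 3 = -19; -19 > 5 — FAILS

Since the claim fails at x = -2, this value is a counterexample.

Answer: Yes, x = -2 is a counterexample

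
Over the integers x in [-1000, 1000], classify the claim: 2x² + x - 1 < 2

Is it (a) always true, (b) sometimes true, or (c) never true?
Holds at x = 0: LHS = 2·0² + 0 - 1 = -1; -1 < 2 — holds
Fails at x = 1: LHS = 2·1² + 1 - 1 = 2; 2 < 2 — FAILS
It is satisfied by some integers in the range but not all.

Answer: Sometimes true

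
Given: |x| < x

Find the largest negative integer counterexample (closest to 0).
Testing negative integers from -1 downward:
x = -1: LHS = |-1| = 1; 1 < -1 — FAILS  ← closest negative counterexample to 0

Answer: x = -1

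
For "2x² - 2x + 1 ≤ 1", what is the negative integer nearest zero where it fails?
Testing negative integers from -1 downward:
x = -1: LHS = 2·(-1)² - 2·(-1) + 1 = 5; 5 ≤ 1 — FAILS  ← closest negative counterexample to 0

Answer: x = -1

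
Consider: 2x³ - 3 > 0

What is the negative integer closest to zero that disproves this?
Testing negative integers from -1 downward:
x = -1: LHS = 2·(-1)³ - 3 = -5; -5 > 0 — FAILS  ← closest negative counterexample to 0

Answer: x = -1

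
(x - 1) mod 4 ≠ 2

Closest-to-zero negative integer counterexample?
Testing negative integers from -1 downward:
x = -1: LHS = ((-1) - 1) mod 4 = (-2) mod 4 = 2; 2 ≠ 2 — FAILS  ← closest negative counterexample to 0

Answer: x = -1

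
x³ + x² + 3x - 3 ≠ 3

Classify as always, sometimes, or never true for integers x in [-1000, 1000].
Track d = LHS − RHS over the integers in [-1000, 1000]. Equality would need d = 0, but d changes sign only between consecutive integers, jumping over 0:
x = 1: LHS = 1³ + 1² + 3·1 - 3 = 2; 2 ≠ 3 — holds  (d = -1)
x = 2: LHS = 2³ + 2² + 3·2 - 3 = 15; 15 ≠ 3 — holds  (d = 12)
Away from these crossings d keeps a constant sign, and checking every integer in [-1000, 1000] confirms d ≠ 0 throughout. Hence the two sides are never equal, so the relation holds for every integer in [-1000, 1000].

No counterexample exists.

Answer: Always true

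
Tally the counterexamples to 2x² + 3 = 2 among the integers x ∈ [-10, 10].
Counterexamples in [-10, 10]: {-10, -9, -8, -7, -6, -5, -4, -3, -2, -1, 0, 1, 2, 3, 4, 5, 6, 7, 8, 9, 10}.

Counting them gives 21 values.

Answer: 21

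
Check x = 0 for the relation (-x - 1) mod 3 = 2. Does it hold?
x = 0: LHS = (-0 - 1) mod 3 = (-1) mod 3 = 2; 2 = 2 — holds

The relation is satisfied at x = 0.

Answer: Yes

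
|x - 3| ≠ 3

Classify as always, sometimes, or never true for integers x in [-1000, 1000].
Holds at x = 1: LHS = |1 - 3| = |-2| = 2; 2 ≠ 3 — holds
Fails at x = 0: LHS = |0 - 3| = |-3| = 3; 3 ≠ 3 — FAILS
It is satisfied by some integers in the range but not all.

Answer: Sometimes true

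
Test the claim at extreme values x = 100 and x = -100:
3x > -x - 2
x = 100: LHS = 3·100 = 300, RHS = -100 - 2 = -102; 300 > -102 — holds
x = -100: LHS = 3·(-100) = -300, RHS = -(-100) - 2 = 98; -300 > 98 — FAILS

Answer: Partially: holds for x = 100, fails for x = -100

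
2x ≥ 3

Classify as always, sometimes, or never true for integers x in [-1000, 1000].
Holds at x = 2: LHS = 2·2 = 4; 4 ≥ 3 — holds
Fails at x = 0: LHS = 2·0 = 0; 0 ≥ 3 — FAILS
It is satisfied by some integers in the range but not all.

Answer: Sometimes true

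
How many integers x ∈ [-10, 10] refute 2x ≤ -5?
Counterexamples in [-10, 10]: {-2, -1, 0, 1, 2, 3, 4, 5, 6, 7, 8, 9, 10}.

Counting them gives 13 values.

Answer: 13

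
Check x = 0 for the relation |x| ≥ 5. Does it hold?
x = 0: LHS = |0| = 0; 0 ≥ 5 — FAILS

The relation fails at x = 0, so x = 0 is a counterexample.

Answer: No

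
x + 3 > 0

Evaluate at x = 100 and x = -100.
x = 100: LHS = 100 + 3 = 103; 103 > 0 — holds
x = -100: LHS = (-100) + 3 = -97; -97 > 0 — FAILS

Answer: Partially: holds for x = 100, fails for x = -100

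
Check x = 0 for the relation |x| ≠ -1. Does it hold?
x = 0: LHS = |0| = 0; 0 ≠ -1 — holds

The relation is satisfied at x = 0.

Answer: Yes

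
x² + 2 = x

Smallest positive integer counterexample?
Testing positive integers:
x = 1: LHS = 1² + 2 = 3; 3 = 1 — FAILS  ← smallest positive counterexample

Answer: x = 1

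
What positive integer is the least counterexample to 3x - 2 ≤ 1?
Testing positive integers:
x = 1: LHS = 3·1 - 2 = 1; 1 ≤ 1 — holds
x = 2: LHS = 3·2 - 2 = 4; 4 ≤ 1 — FAILS  ← smallest positive counterexample

Answer: x = 2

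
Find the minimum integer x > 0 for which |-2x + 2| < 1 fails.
Testing positive integers:
x = 1: LHS = |-2·1 + 2| = |0| = 0; 0 < 1 — holds
x = 2: LHS = |-2·2 + 2| = |-2| = 2; 2 < 1 — FAILS  ← smallest positive counterexample

Answer: x = 2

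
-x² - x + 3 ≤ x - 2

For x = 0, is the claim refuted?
Substitute x = 0 into the relation:
x = 0: LHS = -0² - 0 + 3 = 3, RHS = 0 - 2 = -2; 3 ≤ -2 — FAILS

Since the claim fails at x = 0, this value is a counterexample.

Answer: Yes, x = 0 is a counterexample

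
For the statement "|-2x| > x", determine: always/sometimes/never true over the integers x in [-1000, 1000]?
Holds at x = 1: LHS = |-2·1| = |-2| = 2; 2 > 1 — holds
Fails at x = 0: LHS = |-2·0| = |0| = 0; 0 > 0 — FAILS
It is satisfied by some integers in the range but not all.

Answer: Sometimes true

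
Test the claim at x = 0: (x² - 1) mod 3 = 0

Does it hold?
x = 0: LHS = (0² - 1) mod 3 = (-1) mod 3 = 2; 2 = 0 — FAILS

The relation fails at x = 0, so x = 0 is a counterexample.

Answer: No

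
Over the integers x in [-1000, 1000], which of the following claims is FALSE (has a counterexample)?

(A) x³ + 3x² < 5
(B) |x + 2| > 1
(A) x = 2: LHS = 2³ + 3·2² = 20; 20 < 5 — FAILS
(B) x = -1: LHS = |(-1) + 2| = |1| = 1; 1 > 1 — FAILS

Answer: Both A and B are false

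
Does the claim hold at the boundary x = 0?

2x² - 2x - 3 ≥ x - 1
x = 0: LHS = 2·0² - 2·0 - 3 = -3, RHS = 0 - 1 = -1; -3 ≥ -1 — FAILS

The relation fails at x = 0, so x = 0 is a counterexample.

Answer: No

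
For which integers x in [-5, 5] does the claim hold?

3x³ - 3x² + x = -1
Track d = LHS − RHS over the integers in [-5, 5]. Equality would need d = 0, but d changes sign only between consecutive integers, jumping over 0:
x = -1: LHS = 3·(-1)³ - 3·(-1)² + (-1) = -7; -7 = -1 — FAILS  (d = -6)
x = 0: LHS = 3·0³ - 3·0² + 0 = 0; 0 = -1 — FAILS  (d = 1)
Away from these crossings d keeps a constant sign, and checking every integer in [-5, 5] confirms d ≠ 0 throughout. Hence the two sides are never equal, so the claimed relation (=) fails for every integer in [-5, 5].

Answer: None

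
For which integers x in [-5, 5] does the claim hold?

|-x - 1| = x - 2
Over all integers in [-5, 5], LHS − RHS is always positive; it is smallest at x = 0, where it equals 3:
x = 0: LHS = |-0 - 1| = |-1| = 1, RHS = 0 - 2 = -2; 1 = -2 — FAILS
At the ends of the range:
x = -5: LHS = |-(-5) - 1| = |4| = 4, RHS = (-5) - 2 = -7; 4 = -7 — FAILS
x = 5: LHS = |-5 - 1| = |-6| = 6, RHS = 5 - 2 = 3; 6 = 3 — FAILS
Hence LHS − RHS is never 0, i.e. the two sides are never equal, so the claimed relation (=) fails for every integer in [-5, 5].

Answer: None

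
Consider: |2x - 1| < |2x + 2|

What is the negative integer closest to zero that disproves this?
Testing negative integers from -1 downward:
x = -1: LHS = |2·(-1) - 1| = |-3| = 3, RHS = |2·(-1) + 2| = |0| = 0; 3 < 0 — FAILS  ← closest negative counterexample to 0

Answer: x = -1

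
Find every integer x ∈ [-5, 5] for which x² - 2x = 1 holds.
Track d = LHS − RHS over the integers in [-5, 5]. Equality would need d = 0, but d changes sign only between consecutive integers, jumping over 0:
x = -1: LHS = (-1)² - 2·(-1) = 3; 3 = 1 — FAILS  (d = 2)
x = 0: LHS = 0² - 2·0 = 0; 0 = 1 — FAILS  (d = -1)
x = 2: LHS = 2² - 2·2 = 0; 0 = 1 — FAILS  (d = -1)
x = 3: LHS = 3² - 2·3 = 3; 3 = 1 — FAILS  (d = 2)
Away from these crossings d keeps a constant sign, and checking every integer in [-5, 5] confirms d ≠ 0 throughout. Hence the two sides are never equal, so the claimed relation (=) fails for every integer in [-5, 5].

Answer: None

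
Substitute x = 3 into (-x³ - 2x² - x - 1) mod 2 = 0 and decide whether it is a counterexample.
Substitute x = 3 into the relation:
x = 3: LHS = (-3³ - 2·3² - 3 - 1) mod 2 = (-49) mod 2 = 1; 1 = 0 — FAILS

Since the claim fails at x = 3, this value is a counterexample.

Answer: Yes, x = 3 is a counterexample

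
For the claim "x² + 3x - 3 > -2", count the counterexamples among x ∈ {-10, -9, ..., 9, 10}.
Counterexamples in [-10, 10]: {-3, -2, -1, 0}.

Counting them gives 4 values.

Answer: 4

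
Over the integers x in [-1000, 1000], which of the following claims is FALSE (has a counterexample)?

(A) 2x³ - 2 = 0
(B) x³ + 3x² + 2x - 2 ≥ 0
(A) x = 0: LHS = 2·0³ - 2 = -2; -2 = 0 — FAILS
(B) x = 0: LHS = 0³ + 3·0² + 2·0 - 2 = -2; -2 ≥ 0 — FAILS

Answer: Both A and B are false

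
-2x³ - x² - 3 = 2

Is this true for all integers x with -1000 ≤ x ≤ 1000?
The claim fails at x = 0:
x = 0: LHS = -2·0³ - 0² - 3 = -3; -3 = 2 — FAILS

Because a single integer refutes it, the statement is false.

Answer: False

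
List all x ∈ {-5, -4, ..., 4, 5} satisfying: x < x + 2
Over all integers in [-5, 5], LHS − RHS is largest at x = 0, where it equals -2:
x = 0: RHS = 0 + 2 = 2; 0 < 2 — holds
At the ends of the range:
x = -5: RHS = (-5) + 2 = -3; -5 < -3 — holds
x = 5: RHS = 5 + 2 = 7; 5 < 7 — holds
Hence LHS − RHS is never zero or positive, i.e. LHS < RHS throughout, so the relation holds for every integer in [-5, 5].

Answer: All integers in [-5, 5]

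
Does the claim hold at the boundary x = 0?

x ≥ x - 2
x = 0: RHS = 0 - 2 = -2; 0 ≥ -2 — holds

The relation is satisfied at x = 0.

Answer: Yes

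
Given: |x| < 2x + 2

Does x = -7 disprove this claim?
Substitute x = -7 into the relation:
x = -7: LHS = |-7| = 7, RHS = 2·(-7) + 2 = -12; 7 < -12 — FAILS

Since the claim fails at x = -7, this value is a counterexample.

Answer: Yes, x = -7 is a counterexample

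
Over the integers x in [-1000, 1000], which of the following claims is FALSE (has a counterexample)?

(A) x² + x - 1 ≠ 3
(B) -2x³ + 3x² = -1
(A) Track d = LHS − RHS over the integers in [-1000, 1000]. Equality would need d = 0, but d changes sign only between consecutive integers, jumping over 0:
x = -3: LHS = (-3)² + (-3) - 1 = 5; 5 ≠ 3 — holds  (d = 2)
x = -2: LHS = (-2)² + (-2) - 1 = 1; 1 ≠ 3 — holds  (d = -2)
x = 1: LHS = 1² + 1 - 1 = 1; 1 ≠ 3 — holds  (d = -2)
x = 2: LHS = 2² + 2 - 1 = 5; 5 ≠ 3 — holds  (d = 2)
Away from these crossings d keeps a constant sign, and checking every integer in [-1000, 1000] confirms d ≠ 0 throughout. Hence the two sides are never equal, so the relation holds for every integer in [-1000, 1000].

(B) x = 0: LHS = -2·0³ + 3·0² = 0; 0 = -1 — FAILS

Only (B) has a counterexample.

Answer: B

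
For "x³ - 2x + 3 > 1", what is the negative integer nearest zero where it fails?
Testing negative integers from -1 downward:
x = -1: LHS = (-1)³ - 2·(-1) + 3 = 4; 4 > 1 — holds
x = -2: LHS = (-2)³ - 2·(-2) + 3 = -1; -1 > 1 — FAILS  ← closest negative counterexample to 0

Answer: x = -2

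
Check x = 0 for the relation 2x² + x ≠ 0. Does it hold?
x = 0: LHS = 2·0² + 0 = 0; 0 ≠ 0 — FAILS

The relation fails at x = 0, so x = 0 is a counterexample.

Answer: No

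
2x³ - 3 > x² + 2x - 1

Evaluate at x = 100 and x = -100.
x = 100: LHS = 2·100³ - 3 = 1999997, RHS = 100² + 2·100 - 1 = 10199; 1999997 > 10199 — holds
x = -100: LHS = 2·(-100)³ - 3 = -2000003, RHS = (-100)² + 2·(-100) - 1 = 9799; -2000003 > 9799 — FAILS

Answer: Partially: holds for x = 100, fails for x = -100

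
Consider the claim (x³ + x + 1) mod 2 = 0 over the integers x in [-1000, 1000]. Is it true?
The claim fails at x = 0:
x = 0: LHS = (0³ + 0 + 1) mod 2 = 1 mod 2 = 1; 1 = 0 — FAILS

Because a single integer refutes it, the statement is false.

Answer: False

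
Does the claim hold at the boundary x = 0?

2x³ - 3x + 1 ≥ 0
x = 0: LHS = 2·0³ - 3·0 + 1 = 1; 1 ≥ 0 — holds

The relation is satisfied at x = 0.

Answer: Yes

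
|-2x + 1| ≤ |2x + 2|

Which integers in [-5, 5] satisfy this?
Holds for: {0, 1, 2, 3, 4, 5}
Fails for: {-5, -4, -3, -2, -1}

Answer: {0, 1, 2, 3, 4, 5}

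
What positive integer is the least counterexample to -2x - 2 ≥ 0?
Testing positive integers:
x = 1: LHS = -2·1 - 2 = -4; -4 ≥ 0 — FAILS  ← smallest positive counterexample

Answer: x = 1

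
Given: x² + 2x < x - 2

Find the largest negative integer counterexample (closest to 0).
Testing negative integers from -1 downward:
x = -1: LHS = (-1)² + 2·(-1) = -1, RHS = (-1) - 2 = -3; -1 < -3 — FAILS  ← closest negative counterexample to 0

Answer: x = -1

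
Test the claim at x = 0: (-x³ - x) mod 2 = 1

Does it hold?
x = 0: LHS = (-0³ - 0) mod 2 = 0 mod 2 = 0; 0 = 1 — FAILS

The relation fails at x = 0, so x = 0 is a counterexample.

Answer: No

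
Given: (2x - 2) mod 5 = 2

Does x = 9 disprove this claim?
Substitute x = 9 into the relation:
x = 9: LHS = (2·9 - 2) mod 5 = 16 mod 5 = 1; 1 = 2 — FAILS

Since the claim fails at x = 9, this value is a counterexample.

Answer: Yes, x = 9 is a counterexample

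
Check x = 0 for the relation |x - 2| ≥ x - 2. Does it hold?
x = 0: LHS = |0 - 2| = |-2| = 2, RHS = 0 - 2 = -2; 2 ≥ -2 — holds

The relation is satisfied at x = 0.

Answer: Yes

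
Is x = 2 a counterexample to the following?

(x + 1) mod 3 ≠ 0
Substitute x = 2 into the relation:
x = 2: LHS = (2 + 1) mod 3 = 3 mod 3 = 0; 0 ≠ 0 — FAILS

Since the claim fails at x = 2, this value is a counterexample.

Answer: Yes, x = 2 is a counterexample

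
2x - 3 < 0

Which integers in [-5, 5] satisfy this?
Holds for: {-5, -4, -3, -2, -1, 0, 1}
Fails for: {2, 3, 4, 5}

Answer: {-5, -4, -3, -2, -1, 0, 1}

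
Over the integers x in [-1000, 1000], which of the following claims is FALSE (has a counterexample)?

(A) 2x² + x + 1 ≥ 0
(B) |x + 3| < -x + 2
(A) Over all integers in [-1000, 1000], LHS − RHS is smallest at x = 0, where it equals 1:
x = 0: LHS = 2·0² + 0 + 1 = 1; 1 ≥ 0 — holds
At the ends of the range:
x = -1000: LHS = 2·(-1000)² + (-1000) + 1 = 1999001; 1999001 ≥ 0 — holds
x = 1000: LHS = 2·1000² + 1000 + 1 = 2001001; 2001001 ≥ 0 — holds
Hence LHS − RHS is never negative, i.e. LHS ≥ RHS throughout, so the relation holds for every integer in [-1000, 1000].

(B) x = 0: LHS = |0 + 3| = |3| = 3, RHS = -0 + 2 = 2; 3 < 2 — FAILS

Only (B) has a counterexample.

Answer: B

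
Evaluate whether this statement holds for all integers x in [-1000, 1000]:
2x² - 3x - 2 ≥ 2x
The claim fails at x = 0:
x = 0: LHS = 2·0² - 3·0 - 2 = -2, RHS = 2·0 = 0; -2 ≥ 0 — FAILS

Because a single integer refutes it, the statement is false.

Answer: False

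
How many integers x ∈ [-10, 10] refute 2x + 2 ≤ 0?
Counterexamples in [-10, 10]: {0, 1, 2, 3, 4, 5, 6, 7, 8, 9, 10}.

Counting them gives 11 values.

Answer: 11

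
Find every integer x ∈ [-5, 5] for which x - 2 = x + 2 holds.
Over all integers in [-5, 5], LHS − RHS is always negative; it is closest to 0 at x = 0, where it equals -4:
x = 0: LHS = 0 - 2 = -2, RHS = 0 + 2 = 2; -2 = 2 — FAILS
At the ends of the range:
x = -5: LHS = (-5) - 2 = -7, RHS = (-5) + 2 = -3; -7 = -3 — FAILS
x = 5: LHS = 5 - 2 = 3, RHS = 5 + 2 = 7; 3 = 7 — FAILS
Hence LHS − RHS is never 0, i.e. the two sides are never equal, so the claimed relation (=) fails for every integer in [-5, 5].

Answer: None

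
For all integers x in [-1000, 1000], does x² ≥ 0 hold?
Over all integers in [-1000, 1000], LHS − RHS is smallest at x = 0, where it equals 0:
x = 0: LHS = 0² = 0; 0 ≥ 0 — holds
At the ends of the range:
x = -1000: LHS = (-1000)² = 1000000; 1000000 ≥ 0 — holds
x = 1000: LHS = 1000² = 1000000; 1000000 ≥ 0 — holds
Hence LHS − RHS is never negative, i.e. LHS ≥ RHS throughout, so the relation holds for every integer in [-1000, 1000].

No counterexample exists.

Answer: True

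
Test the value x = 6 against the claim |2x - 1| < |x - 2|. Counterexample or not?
Substitute x = 6 into the relation:
x = 6: LHS = |2·6 - 1| = |11| = 11, RHS = |6 - 2| = |4| = 4; 11 < 4 — FAILS

Since the claim fails at x = 6, this value is a counterexample.

Answer: Yes, x = 6 is a counterexample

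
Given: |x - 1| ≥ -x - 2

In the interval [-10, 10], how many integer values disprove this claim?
Over all integers in [-10, 10], LHS − RHS is smallest at x = 0, where it equals 3:
x = 0: LHS = |0 - 1| = |-1| = 1, RHS = -0 - 2 = -2; 1 ≥ -2 — holds
At the ends of the range:
x = -10: LHS = |(-10) - 1| = |-11| = 11, RHS = -(-10) - 2 = 8; 11 ≥ 8 — holds
x = 10: LHS = |10 - 1| = |9| = 9, RHS = -10 - 2 = -12; 9 ≥ -12 — holds
Hence LHS − RHS is never negative, i.e. LHS ≥ RHS throughout, so the relation holds for every integer in [-10, 10].

No counterexample appears in that range.

Answer: 0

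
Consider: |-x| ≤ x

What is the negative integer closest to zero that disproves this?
Testing negative integers from -1 downward:
x = -1: LHS = |-(-1)| = |1| = 1; 1 ≤ -1 — FAILS  ← closest negative counterexample to 0

Answer: x = -1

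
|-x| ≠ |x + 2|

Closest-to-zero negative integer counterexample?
Testing negative integers from -1 downward:
x = -1: LHS = |-(-1)| = |1| = 1, RHS = |(-1) + 2| = |1| = 1; 1 ≠ 1 — FAILS  ← closest negative counterexample to 0

Answer: x = -1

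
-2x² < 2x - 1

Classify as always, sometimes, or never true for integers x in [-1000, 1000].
Holds at x = 1: LHS = -2·1² = -2, RHS = 2·1 - 1 = 1; -2 < 1 — holds
Fails at x = 0: LHS = -2·0² = 0, RHS = 2·0 - 1 = -1; 0 < -1 — FAILS
It is satisfied by some integers in the range but not all.

Answer: Sometimes true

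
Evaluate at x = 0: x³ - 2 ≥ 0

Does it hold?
x = 0: LHS = 0³ - 2 = -2; -2 ≥ 0 — FAILS

The relation fails at x = 0, so x = 0 is a counterexample.

Answer: No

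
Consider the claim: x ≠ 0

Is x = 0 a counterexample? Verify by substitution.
Substitute x = 0 into the relation:
x = 0: 0 ≠ 0 — FAILS

Since the claim fails at x = 0, this value is a counterexample.

Answer: Yes, x = 0 is a counterexample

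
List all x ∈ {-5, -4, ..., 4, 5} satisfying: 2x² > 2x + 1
Holds for: {-5, -4, -3, -2, -1, 2, 3, 4, 5}
Fails for: {0, 1}

Answer: {-5, -4, -3, -2, -1, 2, 3, 4, 5}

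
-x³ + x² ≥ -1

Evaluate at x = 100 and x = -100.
x = 100: LHS = -100³ + 100² = -990000; -990000 ≥ -1 — FAILS
x = -100: LHS = -(-100)³ + (-100)² = 1010000; 1010000 ≥ -1 — holds

Answer: Partially: fails for x = 100, holds for x = -100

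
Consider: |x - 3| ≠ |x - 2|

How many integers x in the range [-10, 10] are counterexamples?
Track d = LHS − RHS over the integers in [-10, 10]. Equality would need d = 0, but d changes sign only between consecutive integers, jumping over 0:
x = 2: LHS = |2 - 3| = |-1| = 1, RHS = |2 - 2| = |0| = 0; 1 ≠ 0 — holds  (d = 1)
x = 3: LHS = |3 - 3| = |0| = 0, RHS = |3 - 2| = |1| = 1; 0 ≠ 1 — holds  (d = -1)
Away from these crossings d keeps a constant sign, and checking every integer in [-10, 10] confirms d ≠ 0 throughout. Hence the two sides are never equal, so the relation holds for every integer in [-10, 10].

No counterexample appears in that range.

Answer: 0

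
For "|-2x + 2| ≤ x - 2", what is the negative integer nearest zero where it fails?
Testing negative integers from -1 downward:
x = -1: LHS = |-2·(-1) + 2| = |4| = 4, RHS = (-1) - 2 = -3; 4 ≤ -3 — FAILS  ← closest negative counterexample to 0

Answer: x = -1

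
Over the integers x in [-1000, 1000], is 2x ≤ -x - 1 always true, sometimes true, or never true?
Holds at x = -1: LHS = 2·(-1) = -2, RHS = -(-1) - 1 = 0; -2 ≤ 0 — holds
Fails at x = 0: LHS = 2·0 = 0, RHS = -0 - 1 = -1; 0 ≤ -1 — FAILS
It is satisfied by some integers in the range but not all.

Answer: Sometimes true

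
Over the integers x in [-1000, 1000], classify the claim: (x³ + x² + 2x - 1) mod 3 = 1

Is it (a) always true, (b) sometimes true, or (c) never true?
For a polynomial with integer coefficients, its value mod 3 depends only on x mod 3, so it suffices to check one representative of each residue class, x = 0, 1, 2:
x = 0: LHS = (0³ + 0² + 2·0 - 1) mod 3 = (-1) mod 3 = 2; 2 = 1 — FAILS
x = 1: LHS = (1³ + 1² + 2·1 - 1) mod 3 = 3 mod 3 = 0; 0 = 1 — FAILS
x = 2: LHS = (2³ + 2² + 2·2 - 1) mod 3 = 15 mod 3 = 0; 0 = 1 — FAILS
The relation fails in every residue class, so the claimed relation (=) fails for every integer in [-1000, 1000].

No integer in the range satisfies it.

Answer: Never true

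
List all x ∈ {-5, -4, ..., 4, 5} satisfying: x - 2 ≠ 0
Holds for: {-5, -4, -3, -2, -1, 0, 1, 3, 4, 5}
Fails for: {2}

Answer: {-5, -4, -3, -2, -1, 0, 1, 3, 4, 5}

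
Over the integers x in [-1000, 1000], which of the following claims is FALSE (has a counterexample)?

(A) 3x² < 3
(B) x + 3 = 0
(A) x = 1: LHS = 3·1² = 3; 3 < 3 — FAILS
(B) x = 0: LHS = 0 + 3 = 3; 3 = 0 — FAILS

Answer: Both A and B are false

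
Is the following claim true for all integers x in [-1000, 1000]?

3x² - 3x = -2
The claim fails at x = 0:
x = 0: LHS = 3·0² - 3·0 = 0; 0 = -2 — FAILS

Because a single integer refutes it, the statement is false.

Answer: False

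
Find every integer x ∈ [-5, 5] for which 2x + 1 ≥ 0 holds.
Holds for: {0, 1, 2, 3, 4, 5}
Fails for: {-5, -4, -3, -2, -1}

Answer: {0, 1, 2, 3, 4, 5}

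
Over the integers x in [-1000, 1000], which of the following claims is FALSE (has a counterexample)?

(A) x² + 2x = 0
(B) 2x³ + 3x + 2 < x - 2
(A) x = 1: LHS = 1² + 2·1 = 3; 3 = 0 — FAILS
(B) x = 0: LHS = 2·0³ + 3·0 + 2 = 2, RHS = 0 - 2 = -2; 2 < -2 — FAILS

Answer: Both A and B are false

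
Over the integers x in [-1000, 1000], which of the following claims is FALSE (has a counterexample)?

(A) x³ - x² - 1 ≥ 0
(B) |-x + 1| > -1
(A) x = 0: LHS = 0³ - 0² - 1 = -1; -1 ≥ 0 — FAILS

(B) An absolute value is never negative, so the left side is ≥ 0 for every x, while the right side is -1. Tightest case in [-1000, 1000] is x = 1:
x = 1: LHS = |-1 + 1| = |0| = 0; 0 > -1 — holds
Hence LHS − RHS is never zero or negative, i.e. LHS > RHS throughout, so the relation holds for every integer in [-1000, 1000].

Only (A) has a counterexample.

Answer: A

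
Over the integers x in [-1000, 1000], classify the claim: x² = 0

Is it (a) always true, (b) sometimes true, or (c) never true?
Holds at x = 0: LHS = 0² = 0; 0 = 0 — holds
Fails at x = 1: LHS = 1² = 1; 1 = 0 — FAILS
It is satisfied by some integers in the range but not all.

Answer: Sometimes true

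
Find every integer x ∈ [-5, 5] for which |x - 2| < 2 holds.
Holds for: {1, 2, 3}
Fails for: {-5, -4, -3, -2, -1, 0, 4, 5}

Answer: {1, 2, 3}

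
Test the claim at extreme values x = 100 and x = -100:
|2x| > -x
x = 100: LHS = |2·100| = |200| = 200; 200 > -100 — holds
x = -100: LHS = |2·(-100)| = |-200| = 200, RHS = -(-100) = 100; 200 > 100 — holds

Answer: Yes, holds for both x = 100 and x = -100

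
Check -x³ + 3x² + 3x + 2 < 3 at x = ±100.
x = 100: LHS = -100³ + 3·100² + 3·100 + 2 = -969698; -969698 < 3 — holds
x = -100: LHS = -(-100)³ + 3·(-100)² + 3·(-100) + 2 = 1029702; 1029702 < 3 — FAILS

Answer: Partially: holds for x = 100, fails for x = -100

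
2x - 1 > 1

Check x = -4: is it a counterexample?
Substitute x = -4 into the relation:
x = -4: LHS = 2·(-4) - 1 = -9; -9 > 1 — FAILS

Since the claim fails at x = -4, this value is a counterexample.

Answer: Yes, x = -4 is a counterexample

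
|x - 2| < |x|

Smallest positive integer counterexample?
Testing positive integers:
x = 1: LHS = |1 - 2| = |-1| = 1, RHS = |1| = 1; 1 < 1 — FAILS  ← smallest positive counterexample

Answer: x = 1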